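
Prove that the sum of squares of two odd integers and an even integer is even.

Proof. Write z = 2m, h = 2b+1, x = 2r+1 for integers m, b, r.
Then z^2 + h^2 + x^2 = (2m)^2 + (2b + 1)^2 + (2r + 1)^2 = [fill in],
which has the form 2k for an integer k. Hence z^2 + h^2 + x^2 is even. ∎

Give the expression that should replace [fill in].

2(2b^2 + 2b + 2m^2 + 2r^2 + 2r + 1)

(2m)^2 + (2b + 1)^2 + (2r + 1)^2 = 4b^2 + 4b + 4m^2 + 4r^2 + 4r + 2
= 2(2b^2 + 2b + 2m^2 + 2r^2 + 2r + 1).
Since 2b^2 + 2b + 2m^2 + 2r^2 + 2r + 1 is an integer, the sum of squares is of the form 2k for an integer k.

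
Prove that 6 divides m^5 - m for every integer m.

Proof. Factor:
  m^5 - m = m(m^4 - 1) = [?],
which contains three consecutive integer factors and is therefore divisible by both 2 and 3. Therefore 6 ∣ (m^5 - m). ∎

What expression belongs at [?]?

(m - 1)m(m + 1)(m^2 + 1)

m^4 - 1 = (m^2 - 1)(m^2 + 1), and m^2 - 1 = (m-1)(m+1).
So m(m^4 - 1) = (m - 1)m(m + 1)(m^2 + 1).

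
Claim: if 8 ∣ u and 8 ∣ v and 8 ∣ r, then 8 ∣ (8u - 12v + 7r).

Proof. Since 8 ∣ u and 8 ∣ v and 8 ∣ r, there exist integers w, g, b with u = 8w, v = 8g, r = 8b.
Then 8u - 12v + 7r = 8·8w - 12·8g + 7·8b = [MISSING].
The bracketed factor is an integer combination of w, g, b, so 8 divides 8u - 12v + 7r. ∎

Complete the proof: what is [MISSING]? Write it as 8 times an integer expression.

Each term has a factor of 8: 8·8w - 12·8g + 7·8b = 8·(7b - 12g + 8w).
Since 7b - 12g + 8w is an integer, 8 ∣ (8u - 12v + 7r).

8(7b - 12g + 8w)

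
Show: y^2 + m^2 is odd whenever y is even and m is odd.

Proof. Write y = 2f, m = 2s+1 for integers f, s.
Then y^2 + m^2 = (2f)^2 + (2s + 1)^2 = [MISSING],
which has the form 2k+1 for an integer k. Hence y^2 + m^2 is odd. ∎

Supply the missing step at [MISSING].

(2f)^2 + (2s + 1)^2 = 4f^2 + 4s^2 + 4s + 1
= 2(2f^2 + 2s^2 + 2s) + 1.
Since 2f^2 + 2s^2 + 2s is an integer, the sum of squares is of the form 2k+1 for an integer k.

2(2f^2 + 2s^2 + 2s) + 1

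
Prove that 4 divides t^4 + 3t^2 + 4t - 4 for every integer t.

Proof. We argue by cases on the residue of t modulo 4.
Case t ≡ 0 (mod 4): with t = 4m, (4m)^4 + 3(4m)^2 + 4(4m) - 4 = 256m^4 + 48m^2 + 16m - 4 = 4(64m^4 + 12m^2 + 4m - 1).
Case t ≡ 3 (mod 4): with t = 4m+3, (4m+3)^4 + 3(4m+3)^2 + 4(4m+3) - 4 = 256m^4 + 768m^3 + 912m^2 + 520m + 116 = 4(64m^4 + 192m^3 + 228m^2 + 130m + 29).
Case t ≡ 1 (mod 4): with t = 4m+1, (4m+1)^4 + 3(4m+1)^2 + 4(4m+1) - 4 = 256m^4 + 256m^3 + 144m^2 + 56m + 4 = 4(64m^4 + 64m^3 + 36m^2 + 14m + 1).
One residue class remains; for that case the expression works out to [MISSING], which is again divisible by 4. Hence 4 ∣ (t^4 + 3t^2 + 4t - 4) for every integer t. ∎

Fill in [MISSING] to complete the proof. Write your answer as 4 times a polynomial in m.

4(64m^4 + 128m^3 + 108m^2 + 48m + 8)

Only t ≡ 2 (mod 4) is unaccounted for. Put t = 4m+2:
(4m+2)^4 + 3(4m+2)^2 + 4(4m+2) - 4 expands to 256m^4 + 512m^3 + 432m^2 + 192m + 32,
and factoring out 4 leaves 4(64m^4 + 128m^3 + 108m^2 + 48m + 8).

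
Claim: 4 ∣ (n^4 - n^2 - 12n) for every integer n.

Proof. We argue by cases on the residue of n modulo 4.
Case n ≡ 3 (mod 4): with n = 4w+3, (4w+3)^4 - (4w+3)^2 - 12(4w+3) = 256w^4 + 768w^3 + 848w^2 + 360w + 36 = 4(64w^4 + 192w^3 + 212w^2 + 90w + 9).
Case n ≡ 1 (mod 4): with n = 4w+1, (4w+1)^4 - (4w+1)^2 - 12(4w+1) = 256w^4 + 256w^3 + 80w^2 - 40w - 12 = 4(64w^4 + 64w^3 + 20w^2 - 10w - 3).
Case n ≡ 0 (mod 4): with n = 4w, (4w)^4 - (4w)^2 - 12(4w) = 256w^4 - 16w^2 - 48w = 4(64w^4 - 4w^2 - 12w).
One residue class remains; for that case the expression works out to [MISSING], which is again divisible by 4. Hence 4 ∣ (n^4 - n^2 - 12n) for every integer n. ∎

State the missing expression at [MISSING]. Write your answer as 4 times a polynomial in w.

The residues treated are {3, 1, 0}, so the missing case is n ≡ 2 (mod 4); write n = 4w+2.
Then (4w+2)^4 - (4w+2)^2 - 12(4w+2) = 256w^4 + 512w^3 + 368w^2 + 64w - 12 = 4(64w^4 + 128w^3 + 92w^2 + 16w - 3).

4(64w^4 + 128w^3 + 92w^2 + 16w - 3)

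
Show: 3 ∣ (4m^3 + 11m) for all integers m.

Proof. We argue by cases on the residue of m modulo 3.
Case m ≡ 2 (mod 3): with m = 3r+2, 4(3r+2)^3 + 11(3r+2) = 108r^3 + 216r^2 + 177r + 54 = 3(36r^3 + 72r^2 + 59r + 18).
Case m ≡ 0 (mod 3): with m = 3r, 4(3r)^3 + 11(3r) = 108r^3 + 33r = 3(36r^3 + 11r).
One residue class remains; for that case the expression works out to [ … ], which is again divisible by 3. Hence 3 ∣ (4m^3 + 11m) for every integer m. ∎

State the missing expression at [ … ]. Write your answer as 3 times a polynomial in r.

The residues treated are {2, 0}, so the missing case is m ≡ 1 (mod 3); write m = 3r+1.
Then 4(3r+1)^3 + 11(3r+1) = 108r^3 + 108r^2 + 69r + 15 = 3(36r^3 + 36r^2 + 23r + 5).

3(36r^3 + 36r^2 + 23r + 5)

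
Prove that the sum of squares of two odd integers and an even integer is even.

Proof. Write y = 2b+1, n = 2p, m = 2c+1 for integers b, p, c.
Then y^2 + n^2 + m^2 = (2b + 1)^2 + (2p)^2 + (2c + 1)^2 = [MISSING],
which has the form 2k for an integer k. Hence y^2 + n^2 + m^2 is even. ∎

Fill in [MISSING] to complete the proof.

2(2b^2 + 2b + 2c^2 + 2c + 2p^2 + 1)

Expanding: (2b + 1)^2 + (2p)^2 + (2c + 1)^2 = 4b^2 + 4b + 4c^2 + 4c + 4p^2 + 2.
Every term is even; pulling out the factor of 2 gives 2(2b^2 + 2b + 2c^2 + 2c + 2p^2 + 1).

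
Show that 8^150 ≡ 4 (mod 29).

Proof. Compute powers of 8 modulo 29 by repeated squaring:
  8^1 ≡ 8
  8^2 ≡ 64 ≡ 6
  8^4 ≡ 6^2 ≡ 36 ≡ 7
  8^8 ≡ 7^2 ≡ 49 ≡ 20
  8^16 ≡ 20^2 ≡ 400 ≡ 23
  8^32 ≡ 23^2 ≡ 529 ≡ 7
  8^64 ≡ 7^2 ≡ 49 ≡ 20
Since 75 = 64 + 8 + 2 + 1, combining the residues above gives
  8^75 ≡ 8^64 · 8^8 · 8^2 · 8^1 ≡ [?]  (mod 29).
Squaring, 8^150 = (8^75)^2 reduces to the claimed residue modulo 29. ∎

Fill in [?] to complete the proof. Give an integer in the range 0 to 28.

Multiply the listed residues: 20 · 20 · 6 · 8 = 400 → 2400 → 19200.
Reducing modulo 29: 19200 = 662·29 + 2, so 8^75 ≡ 2.

2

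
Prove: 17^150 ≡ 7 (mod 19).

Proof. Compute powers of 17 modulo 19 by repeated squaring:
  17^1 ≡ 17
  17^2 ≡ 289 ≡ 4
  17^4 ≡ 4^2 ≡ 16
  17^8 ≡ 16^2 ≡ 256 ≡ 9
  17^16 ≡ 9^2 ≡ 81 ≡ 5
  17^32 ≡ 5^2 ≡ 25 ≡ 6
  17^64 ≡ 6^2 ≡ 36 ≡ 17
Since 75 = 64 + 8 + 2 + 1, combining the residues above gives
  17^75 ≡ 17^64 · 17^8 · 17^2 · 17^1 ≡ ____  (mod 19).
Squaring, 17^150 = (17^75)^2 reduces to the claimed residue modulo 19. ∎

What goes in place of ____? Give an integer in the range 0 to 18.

17^64 · 17^8 · 17^2 · 17^1 ≡ 17 · 9 · 4 · 17 = 10404.
10404 mod 19 = 11, so 17^75 ≡ 11 (mod 19).

11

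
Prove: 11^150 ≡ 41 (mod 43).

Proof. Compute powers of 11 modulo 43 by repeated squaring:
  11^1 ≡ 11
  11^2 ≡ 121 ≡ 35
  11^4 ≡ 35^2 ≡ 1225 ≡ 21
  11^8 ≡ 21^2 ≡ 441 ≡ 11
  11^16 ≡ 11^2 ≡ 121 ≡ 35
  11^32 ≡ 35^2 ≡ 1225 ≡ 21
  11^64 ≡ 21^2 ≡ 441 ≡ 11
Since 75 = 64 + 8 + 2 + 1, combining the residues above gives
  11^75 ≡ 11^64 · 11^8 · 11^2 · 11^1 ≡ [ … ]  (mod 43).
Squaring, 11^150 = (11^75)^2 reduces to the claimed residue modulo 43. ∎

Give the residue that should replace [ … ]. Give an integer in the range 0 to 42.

16

11^64 · 11^8 · 11^2 · 11^1 ≡ 11 · 11 · 35 · 11 = 46585.
46585 mod 43 = 16, so 11^75 ≡ 16 (mod 43).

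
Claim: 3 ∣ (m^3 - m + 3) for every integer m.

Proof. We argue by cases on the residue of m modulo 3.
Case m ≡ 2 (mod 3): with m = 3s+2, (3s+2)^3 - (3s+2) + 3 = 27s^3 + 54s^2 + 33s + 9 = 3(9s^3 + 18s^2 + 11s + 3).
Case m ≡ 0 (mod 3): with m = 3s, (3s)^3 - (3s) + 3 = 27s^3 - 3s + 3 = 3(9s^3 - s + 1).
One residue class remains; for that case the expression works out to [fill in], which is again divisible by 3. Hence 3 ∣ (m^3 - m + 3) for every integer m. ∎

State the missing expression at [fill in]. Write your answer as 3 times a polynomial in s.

3(9s^3 + 9s^2 + 2s + 1)

Only m ≡ 1 (mod 3) is unaccounted for. Put m = 3s+1:
(3s+1)^3 - (3s+1) + 3 expands to 27s^3 + 27s^2 + 6s + 3,
and factoring out 3 leaves 3(9s^3 + 9s^2 + 2s + 1).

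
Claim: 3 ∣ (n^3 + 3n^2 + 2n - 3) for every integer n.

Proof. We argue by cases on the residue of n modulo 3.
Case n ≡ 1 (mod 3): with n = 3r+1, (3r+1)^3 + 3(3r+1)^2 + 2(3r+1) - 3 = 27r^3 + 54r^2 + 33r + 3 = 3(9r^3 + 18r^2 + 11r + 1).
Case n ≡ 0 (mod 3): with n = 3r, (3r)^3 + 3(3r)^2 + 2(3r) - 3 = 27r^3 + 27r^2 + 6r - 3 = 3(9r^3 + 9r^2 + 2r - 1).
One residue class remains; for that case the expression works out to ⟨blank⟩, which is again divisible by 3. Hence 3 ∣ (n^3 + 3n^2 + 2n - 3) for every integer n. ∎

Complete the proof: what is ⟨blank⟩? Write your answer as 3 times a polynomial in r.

3(9r^3 + 27r^2 + 26r + 7)

The residues treated are {1, 0}, so the missing case is n ≡ 2 (mod 3); write n = 3r+2.
Then (3r+2)^3 + 3(3r+2)^2 + 2(3r+2) - 3 = 27r^3 + 81r^2 + 78r + 21 = 3(9r^3 + 27r^2 + 26r + 7).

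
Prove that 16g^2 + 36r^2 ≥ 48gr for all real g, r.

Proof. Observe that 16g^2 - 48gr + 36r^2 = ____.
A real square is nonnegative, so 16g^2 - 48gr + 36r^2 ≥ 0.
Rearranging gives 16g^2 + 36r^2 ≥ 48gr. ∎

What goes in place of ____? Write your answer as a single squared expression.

The leading and trailing coefficients are 4^2 and 6^2, and 48 = 2·4·6, so the trinomial is (4g - 6r)^2.
Hence 16g^2 - 48gr + 36r^2 ≥ 0.

(4g - 6r)^2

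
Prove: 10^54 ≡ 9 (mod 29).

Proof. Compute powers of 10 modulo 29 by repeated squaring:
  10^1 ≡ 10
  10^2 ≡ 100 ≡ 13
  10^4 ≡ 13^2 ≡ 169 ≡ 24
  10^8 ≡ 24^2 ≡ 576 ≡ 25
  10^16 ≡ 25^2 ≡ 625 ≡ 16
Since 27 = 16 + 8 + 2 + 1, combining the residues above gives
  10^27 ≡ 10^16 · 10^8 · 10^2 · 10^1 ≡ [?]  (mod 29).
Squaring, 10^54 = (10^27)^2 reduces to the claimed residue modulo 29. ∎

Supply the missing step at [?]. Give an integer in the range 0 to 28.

3

Multiply the listed residues: 16 · 25 · 13 · 10 = 400 → 5200 → 52000.
Reducing modulo 29: 52000 = 1793·29 + 3, so 10^27 ≡ 3.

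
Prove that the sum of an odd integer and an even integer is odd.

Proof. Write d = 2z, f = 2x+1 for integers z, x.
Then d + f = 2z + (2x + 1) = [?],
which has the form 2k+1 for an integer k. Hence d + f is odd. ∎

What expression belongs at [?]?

Expanding: 2z + (2x + 1) = 2x + 2z + 1.
Every term except the constant is even, so this is 2(x + z) + 1,
and x + z ∈ ℤ gives the required form.

2(x + z) + 1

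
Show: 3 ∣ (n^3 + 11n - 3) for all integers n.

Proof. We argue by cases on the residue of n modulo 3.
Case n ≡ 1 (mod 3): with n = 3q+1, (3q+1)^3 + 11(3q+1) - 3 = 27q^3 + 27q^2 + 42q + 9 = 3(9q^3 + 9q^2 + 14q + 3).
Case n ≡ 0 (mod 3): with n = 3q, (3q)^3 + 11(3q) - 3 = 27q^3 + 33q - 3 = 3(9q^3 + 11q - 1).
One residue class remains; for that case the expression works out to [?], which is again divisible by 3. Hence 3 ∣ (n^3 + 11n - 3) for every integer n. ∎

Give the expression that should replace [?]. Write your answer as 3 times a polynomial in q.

The residues treated are {1, 0}, so the missing case is n ≡ 2 (mod 3); write n = 3q+2.
Then (3q+2)^3 + 11(3q+2) - 3 = 27q^3 + 54q^2 + 69q + 27 = 3(9q^3 + 18q^2 + 23q + 9).

3(9q^3 + 18q^2 + 23q + 9)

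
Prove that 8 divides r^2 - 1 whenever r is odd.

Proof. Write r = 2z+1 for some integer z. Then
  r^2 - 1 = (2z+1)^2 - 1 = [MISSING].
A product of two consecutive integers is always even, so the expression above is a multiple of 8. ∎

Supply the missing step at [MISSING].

(2z+1)^2 - 1 = 4z^2 + 4z + 1 - 1 = 4z^2 + 4z = 4z(z+1).
Since z and z+1 are consecutive, z(z+1) is even, and 4·(even) is a multiple of 8.

4z(z + 1)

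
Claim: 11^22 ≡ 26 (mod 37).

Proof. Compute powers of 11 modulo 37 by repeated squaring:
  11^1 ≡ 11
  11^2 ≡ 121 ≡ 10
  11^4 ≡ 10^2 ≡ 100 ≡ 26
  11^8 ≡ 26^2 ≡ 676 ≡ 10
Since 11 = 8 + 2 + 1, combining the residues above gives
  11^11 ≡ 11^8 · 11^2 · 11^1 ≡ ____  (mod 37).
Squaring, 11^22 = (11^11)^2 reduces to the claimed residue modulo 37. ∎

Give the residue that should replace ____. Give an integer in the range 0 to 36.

Multiply the listed residues: 10 · 10 · 11 = 100 → 1100.
Reducing modulo 37: 1100 = 29·37 + 27, so 11^11 ≡ 27.

27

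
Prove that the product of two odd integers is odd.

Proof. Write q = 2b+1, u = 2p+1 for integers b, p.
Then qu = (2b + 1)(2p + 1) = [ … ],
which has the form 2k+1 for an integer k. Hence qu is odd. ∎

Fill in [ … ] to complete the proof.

2(2bp + b + p) + 1

Expanding: (2b + 1)(2p + 1) = 4bp + 2b + 2p + 1.
Every term except the constant is even, so this is 2(2bp + b + p) + 1,
and 2bp + b + p ∈ ℤ gives the required form.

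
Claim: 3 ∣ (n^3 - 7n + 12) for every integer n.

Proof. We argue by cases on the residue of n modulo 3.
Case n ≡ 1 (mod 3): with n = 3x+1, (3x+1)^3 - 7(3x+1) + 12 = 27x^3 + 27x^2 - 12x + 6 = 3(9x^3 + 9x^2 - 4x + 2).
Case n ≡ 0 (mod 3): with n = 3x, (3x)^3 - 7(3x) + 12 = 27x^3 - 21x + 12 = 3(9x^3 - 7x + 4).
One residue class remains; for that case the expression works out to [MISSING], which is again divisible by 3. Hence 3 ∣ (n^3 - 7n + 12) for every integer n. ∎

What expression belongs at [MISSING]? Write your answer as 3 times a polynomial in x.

The residues treated are {1, 0}, so the missing case is n ≡ 2 (mod 3); write n = 3x+2.
Then (3x+2)^3 - 7(3x+2) + 12 = 27x^3 + 54x^2 + 15x + 6 = 3(9x^3 + 18x^2 + 5x + 2).

3(9x^3 + 18x^2 + 5x + 2)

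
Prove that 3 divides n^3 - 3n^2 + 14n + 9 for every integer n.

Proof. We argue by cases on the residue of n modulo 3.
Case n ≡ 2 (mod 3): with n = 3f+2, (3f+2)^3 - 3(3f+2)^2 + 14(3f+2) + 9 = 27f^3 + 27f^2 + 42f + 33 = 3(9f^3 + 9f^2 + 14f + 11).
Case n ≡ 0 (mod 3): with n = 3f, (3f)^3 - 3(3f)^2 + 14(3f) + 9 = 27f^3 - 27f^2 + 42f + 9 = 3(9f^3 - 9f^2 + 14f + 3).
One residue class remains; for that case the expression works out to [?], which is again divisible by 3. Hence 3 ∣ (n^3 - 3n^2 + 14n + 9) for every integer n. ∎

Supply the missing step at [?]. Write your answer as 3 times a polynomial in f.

3(9f^3 + 11f + 7)

Only n ≡ 1 (mod 3) is unaccounted for. Put n = 3f+1:
(3f+1)^3 - 3(3f+1)^2 + 14(3f+1) + 9 expands to 27f^3 + 33f + 21,
and factoring out 3 leaves 3(9f^3 + 11f + 7).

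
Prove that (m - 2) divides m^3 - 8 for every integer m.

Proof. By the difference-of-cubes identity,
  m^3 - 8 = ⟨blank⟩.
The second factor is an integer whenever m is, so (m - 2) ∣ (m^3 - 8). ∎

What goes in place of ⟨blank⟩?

(m - 2)(m^2 + 2m + 4)

a^3 - b^3 = (a - b)(a^2 + ab + b^2). With a = m, b = 2:
m^3 - 8 = (m - 2)(m^2 + 2m + 4).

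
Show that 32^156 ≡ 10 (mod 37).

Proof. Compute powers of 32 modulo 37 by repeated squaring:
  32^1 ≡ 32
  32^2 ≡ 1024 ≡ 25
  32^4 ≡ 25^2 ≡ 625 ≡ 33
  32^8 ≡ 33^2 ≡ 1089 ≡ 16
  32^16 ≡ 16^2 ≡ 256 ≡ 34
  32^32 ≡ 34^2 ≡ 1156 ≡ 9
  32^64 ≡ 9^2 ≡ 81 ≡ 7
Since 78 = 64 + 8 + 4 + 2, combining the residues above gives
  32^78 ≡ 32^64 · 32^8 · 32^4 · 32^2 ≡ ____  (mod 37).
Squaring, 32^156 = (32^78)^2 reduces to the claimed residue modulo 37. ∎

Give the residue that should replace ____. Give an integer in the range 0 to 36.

11

32^64 · 32^8 · 32^4 · 32^2 ≡ 7 · 16 · 33 · 25 = 92400.
92400 mod 37 = 11, so 32^78 ≡ 11 (mod 37).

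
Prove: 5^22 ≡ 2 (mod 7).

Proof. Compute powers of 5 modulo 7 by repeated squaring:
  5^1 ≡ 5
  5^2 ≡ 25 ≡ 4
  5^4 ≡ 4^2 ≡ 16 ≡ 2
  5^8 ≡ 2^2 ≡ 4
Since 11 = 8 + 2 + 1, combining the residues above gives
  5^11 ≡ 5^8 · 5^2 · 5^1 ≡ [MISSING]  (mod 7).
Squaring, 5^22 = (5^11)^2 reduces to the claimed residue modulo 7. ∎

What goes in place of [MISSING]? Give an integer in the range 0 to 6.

3

5^8 · 5^2 · 5^1 ≡ 4 · 4 · 5 = 80.
80 mod 7 = 3, so 5^11 ≡ 3 (mod 7).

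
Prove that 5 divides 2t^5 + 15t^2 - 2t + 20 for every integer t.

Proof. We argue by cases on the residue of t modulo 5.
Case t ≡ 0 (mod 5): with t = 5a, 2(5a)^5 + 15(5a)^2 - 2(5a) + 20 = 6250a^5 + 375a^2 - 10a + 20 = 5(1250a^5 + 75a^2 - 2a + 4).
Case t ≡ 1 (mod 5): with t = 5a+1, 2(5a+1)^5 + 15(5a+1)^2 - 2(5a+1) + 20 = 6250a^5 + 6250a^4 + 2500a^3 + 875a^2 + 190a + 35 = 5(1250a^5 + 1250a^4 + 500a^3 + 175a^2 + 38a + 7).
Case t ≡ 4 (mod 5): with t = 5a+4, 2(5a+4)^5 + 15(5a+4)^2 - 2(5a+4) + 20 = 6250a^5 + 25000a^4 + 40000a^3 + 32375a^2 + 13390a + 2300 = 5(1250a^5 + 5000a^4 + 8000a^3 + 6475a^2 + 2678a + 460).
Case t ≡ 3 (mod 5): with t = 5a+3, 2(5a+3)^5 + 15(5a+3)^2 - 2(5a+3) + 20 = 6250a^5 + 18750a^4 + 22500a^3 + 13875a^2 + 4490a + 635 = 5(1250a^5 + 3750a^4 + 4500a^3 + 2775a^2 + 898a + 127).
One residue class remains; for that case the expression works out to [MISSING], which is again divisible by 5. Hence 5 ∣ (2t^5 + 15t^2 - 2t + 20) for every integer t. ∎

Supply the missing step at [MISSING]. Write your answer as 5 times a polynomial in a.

The residues treated are {0, 1, 4, 3}, so the missing case is t ≡ 2 (mod 5); write t = 5a+2.
Then 2(5a+2)^5 + 15(5a+2)^2 - 2(5a+2) + 20 = 6250a^5 + 12500a^4 + 10000a^3 + 4375a^2 + 1090a + 140 = 5(1250a^5 + 2500a^4 + 2000a^3 + 875a^2 + 218a + 28).

5(1250a^5 + 2500a^4 + 2000a^3 + 875a^2 + 218a + 28)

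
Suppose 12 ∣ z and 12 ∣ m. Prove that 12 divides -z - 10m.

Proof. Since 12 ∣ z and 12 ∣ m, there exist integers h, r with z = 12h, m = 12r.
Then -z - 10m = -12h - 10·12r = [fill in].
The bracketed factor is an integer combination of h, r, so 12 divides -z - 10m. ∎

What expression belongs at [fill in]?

Each term has a factor of 12: -12h - 10·12r = 12·(-h - 10r).
Since -h - 10r is an integer, 12 ∣ (-z - 10m).

12(-h - 10r)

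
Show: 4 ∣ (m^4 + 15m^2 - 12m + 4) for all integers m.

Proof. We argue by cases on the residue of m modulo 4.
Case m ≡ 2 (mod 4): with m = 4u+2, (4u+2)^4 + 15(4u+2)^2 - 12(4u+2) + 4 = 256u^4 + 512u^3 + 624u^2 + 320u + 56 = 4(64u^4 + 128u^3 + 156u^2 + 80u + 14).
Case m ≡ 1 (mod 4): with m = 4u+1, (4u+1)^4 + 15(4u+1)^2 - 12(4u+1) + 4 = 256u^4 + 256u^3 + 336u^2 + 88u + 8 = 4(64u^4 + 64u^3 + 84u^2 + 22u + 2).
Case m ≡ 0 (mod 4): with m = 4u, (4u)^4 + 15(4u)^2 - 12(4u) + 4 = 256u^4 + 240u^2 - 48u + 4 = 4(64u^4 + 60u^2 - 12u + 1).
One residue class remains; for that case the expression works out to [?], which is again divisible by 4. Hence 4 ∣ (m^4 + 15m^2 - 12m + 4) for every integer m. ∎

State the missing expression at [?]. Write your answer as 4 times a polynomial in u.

Only m ≡ 3 (mod 4) is unaccounted for. Put m = 4u+3:
(4u+3)^4 + 15(4u+3)^2 - 12(4u+3) + 4 expands to 256u^4 + 768u^3 + 1104u^2 + 744u + 184,
and factoring out 4 leaves 4(64u^4 + 192u^3 + 276u^2 + 186u + 46).

4(64u^4 + 192u^3 + 276u^2 + 186u + 46)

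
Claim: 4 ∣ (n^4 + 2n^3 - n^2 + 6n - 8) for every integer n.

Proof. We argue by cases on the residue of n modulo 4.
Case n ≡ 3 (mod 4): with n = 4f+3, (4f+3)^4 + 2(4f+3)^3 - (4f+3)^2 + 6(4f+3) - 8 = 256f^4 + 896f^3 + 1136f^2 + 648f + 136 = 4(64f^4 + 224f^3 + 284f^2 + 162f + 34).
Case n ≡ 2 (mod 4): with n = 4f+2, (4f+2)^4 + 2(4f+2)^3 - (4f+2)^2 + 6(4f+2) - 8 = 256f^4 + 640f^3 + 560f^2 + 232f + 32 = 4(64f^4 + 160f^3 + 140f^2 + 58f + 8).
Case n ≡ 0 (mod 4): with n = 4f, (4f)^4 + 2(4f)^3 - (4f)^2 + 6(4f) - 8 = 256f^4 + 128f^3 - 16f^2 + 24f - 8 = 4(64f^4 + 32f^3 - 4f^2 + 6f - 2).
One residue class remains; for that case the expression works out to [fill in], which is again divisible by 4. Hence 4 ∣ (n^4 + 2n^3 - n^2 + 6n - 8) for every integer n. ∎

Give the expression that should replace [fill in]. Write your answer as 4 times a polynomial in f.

Only n ≡ 1 (mod 4) is unaccounted for. Put n = 4f+1:
(4f+1)^4 + 2(4f+1)^3 - (4f+1)^2 + 6(4f+1) - 8 expands to 256f^4 + 384f^3 + 176f^2 + 56f,
and factoring out 4 leaves 4(64f^4 + 96f^3 + 44f^2 + 14f).

4(64f^4 + 96f^3 + 44f^2 + 14f)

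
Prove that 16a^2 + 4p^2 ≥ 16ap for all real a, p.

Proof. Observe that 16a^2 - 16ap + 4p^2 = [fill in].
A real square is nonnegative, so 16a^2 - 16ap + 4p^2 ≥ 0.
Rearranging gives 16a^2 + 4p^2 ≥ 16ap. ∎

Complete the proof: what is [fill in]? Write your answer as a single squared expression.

(4a - 2p)^2

The leading and trailing coefficients are 4^2 and 2^2, and 16 = 2·4·2, so the trinomial is (4a - 2p)^2.
Hence 16a^2 - 16ap + 4p^2 ≥ 0.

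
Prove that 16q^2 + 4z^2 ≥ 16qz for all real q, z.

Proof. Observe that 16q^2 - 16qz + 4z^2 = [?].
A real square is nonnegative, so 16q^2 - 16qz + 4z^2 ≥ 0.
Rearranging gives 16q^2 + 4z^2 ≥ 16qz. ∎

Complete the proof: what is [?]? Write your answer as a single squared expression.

16q^2 - 16qz + 4z^2 is a perfect-square trinomial: the outer terms are (4q)^2 and (2z)^2, and the cross term is -2·4q·2z.
So 16q^2 - 16qz + 4z^2 = (4q - 2z)^2 ≥ 0.

(4q - 2z)^2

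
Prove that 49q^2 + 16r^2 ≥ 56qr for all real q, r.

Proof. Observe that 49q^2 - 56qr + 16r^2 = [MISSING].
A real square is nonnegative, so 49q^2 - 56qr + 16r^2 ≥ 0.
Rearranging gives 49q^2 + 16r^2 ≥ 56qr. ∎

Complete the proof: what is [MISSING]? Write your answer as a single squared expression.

(7q - 4r)^2

49q^2 - 56qr + 16r^2 is a perfect-square trinomial: the outer terms are (7q)^2 and (4r)^2, and the cross term is -2·7q·4r.
So 49q^2 - 56qr + 16r^2 = (7q - 4r)^2 ≥ 0.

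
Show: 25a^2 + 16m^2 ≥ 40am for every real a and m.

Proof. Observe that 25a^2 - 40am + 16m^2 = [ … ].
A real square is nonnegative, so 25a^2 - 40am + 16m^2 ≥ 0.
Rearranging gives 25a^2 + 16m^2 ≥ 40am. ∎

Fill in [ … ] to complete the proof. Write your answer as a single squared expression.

(5a - 4m)^2

The leading and trailing coefficients are 5^2 and 4^2, and 40 = 2·5·4, so the trinomial is (5a - 4m)^2.
Hence 25a^2 - 40am + 16m^2 ≥ 0.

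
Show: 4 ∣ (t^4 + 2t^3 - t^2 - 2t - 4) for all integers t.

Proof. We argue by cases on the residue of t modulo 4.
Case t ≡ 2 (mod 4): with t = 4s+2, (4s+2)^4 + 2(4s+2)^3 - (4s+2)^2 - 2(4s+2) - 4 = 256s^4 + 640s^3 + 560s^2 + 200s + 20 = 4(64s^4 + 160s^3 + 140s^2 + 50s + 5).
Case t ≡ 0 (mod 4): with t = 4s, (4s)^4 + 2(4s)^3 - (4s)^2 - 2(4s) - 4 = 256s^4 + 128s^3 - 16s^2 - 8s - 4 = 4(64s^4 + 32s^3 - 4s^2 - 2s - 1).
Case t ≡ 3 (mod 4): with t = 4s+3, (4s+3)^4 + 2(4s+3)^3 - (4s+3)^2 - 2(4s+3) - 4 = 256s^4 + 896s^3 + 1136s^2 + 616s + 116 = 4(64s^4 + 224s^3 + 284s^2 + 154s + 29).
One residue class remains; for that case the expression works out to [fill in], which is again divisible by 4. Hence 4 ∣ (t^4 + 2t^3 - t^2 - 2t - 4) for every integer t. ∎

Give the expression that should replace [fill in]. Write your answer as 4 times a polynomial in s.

4(64s^4 + 96s^3 + 44s^2 + 6s - 1)

Only t ≡ 1 (mod 4) is unaccounted for. Put t = 4s+1:
(4s+1)^4 + 2(4s+1)^3 - (4s+1)^2 - 2(4s+1) - 4 expands to 256s^4 + 384s^3 + 176s^2 + 24s - 4,
and factoring out 4 leaves 4(64s^4 + 96s^3 + 44s^2 + 6s - 1).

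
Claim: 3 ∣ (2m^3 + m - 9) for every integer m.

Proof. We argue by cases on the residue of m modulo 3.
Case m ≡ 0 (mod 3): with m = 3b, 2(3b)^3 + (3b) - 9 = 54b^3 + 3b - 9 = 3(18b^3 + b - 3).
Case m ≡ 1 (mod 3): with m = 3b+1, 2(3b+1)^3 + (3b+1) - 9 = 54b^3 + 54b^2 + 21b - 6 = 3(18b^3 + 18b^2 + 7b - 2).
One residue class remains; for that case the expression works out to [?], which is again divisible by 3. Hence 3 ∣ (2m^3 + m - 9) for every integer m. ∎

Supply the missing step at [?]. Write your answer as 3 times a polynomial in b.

3(18b^3 + 36b^2 + 25b + 3)

The residues treated are {0, 1}, so the missing case is m ≡ 2 (mod 3); write m = 3b+2.
Then 2(3b+2)^3 + (3b+2) - 9 = 54b^3 + 108b^2 + 75b + 9 = 3(18b^3 + 36b^2 + 25b + 3).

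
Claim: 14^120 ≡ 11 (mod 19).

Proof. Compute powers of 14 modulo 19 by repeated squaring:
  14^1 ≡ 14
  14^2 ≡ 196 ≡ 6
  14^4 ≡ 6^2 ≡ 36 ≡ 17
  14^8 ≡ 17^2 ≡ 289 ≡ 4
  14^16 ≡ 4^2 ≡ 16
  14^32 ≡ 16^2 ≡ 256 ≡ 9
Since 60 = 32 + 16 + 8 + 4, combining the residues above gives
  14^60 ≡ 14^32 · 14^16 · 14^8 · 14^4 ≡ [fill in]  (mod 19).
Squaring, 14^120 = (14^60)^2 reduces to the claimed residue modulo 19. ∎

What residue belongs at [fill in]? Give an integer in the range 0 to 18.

14^32 · 14^16 · 14^8 · 14^4 ≡ 9 · 16 · 4 · 17 = 9792.
9792 mod 19 = 7, so 14^60 ≡ 7 (mod 19).

7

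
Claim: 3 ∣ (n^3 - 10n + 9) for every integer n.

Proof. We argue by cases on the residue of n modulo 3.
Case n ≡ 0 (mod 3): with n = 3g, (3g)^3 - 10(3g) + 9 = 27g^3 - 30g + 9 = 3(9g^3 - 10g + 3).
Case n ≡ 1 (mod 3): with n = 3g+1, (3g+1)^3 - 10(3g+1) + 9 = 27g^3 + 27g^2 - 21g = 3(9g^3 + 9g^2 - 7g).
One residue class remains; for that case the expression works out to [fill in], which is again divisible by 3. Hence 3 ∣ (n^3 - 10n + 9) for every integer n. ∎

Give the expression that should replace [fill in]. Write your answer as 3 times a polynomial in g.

3(9g^3 + 18g^2 + 2g - 1)

Only n ≡ 2 (mod 3) is unaccounted for. Put n = 3g+2:
(3g+2)^3 - 10(3g+2) + 9 expands to 27g^3 + 54g^2 + 6g - 3,
and factoring out 3 leaves 3(9g^3 + 18g^2 + 2g - 1).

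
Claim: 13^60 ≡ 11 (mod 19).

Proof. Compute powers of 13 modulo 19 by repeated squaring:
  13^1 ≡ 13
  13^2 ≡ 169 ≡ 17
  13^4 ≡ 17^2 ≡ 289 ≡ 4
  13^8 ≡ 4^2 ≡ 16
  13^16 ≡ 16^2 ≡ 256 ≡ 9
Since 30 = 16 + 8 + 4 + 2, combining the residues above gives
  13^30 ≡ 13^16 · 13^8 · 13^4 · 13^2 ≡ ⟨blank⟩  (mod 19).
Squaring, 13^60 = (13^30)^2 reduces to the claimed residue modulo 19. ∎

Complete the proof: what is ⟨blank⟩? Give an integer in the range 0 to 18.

7

Multiply the listed residues: 9 · 16 · 4 · 17 = 144 → 576 → 9792.
Reducing modulo 19: 9792 = 515·19 + 7, so 13^30 ≡ 7.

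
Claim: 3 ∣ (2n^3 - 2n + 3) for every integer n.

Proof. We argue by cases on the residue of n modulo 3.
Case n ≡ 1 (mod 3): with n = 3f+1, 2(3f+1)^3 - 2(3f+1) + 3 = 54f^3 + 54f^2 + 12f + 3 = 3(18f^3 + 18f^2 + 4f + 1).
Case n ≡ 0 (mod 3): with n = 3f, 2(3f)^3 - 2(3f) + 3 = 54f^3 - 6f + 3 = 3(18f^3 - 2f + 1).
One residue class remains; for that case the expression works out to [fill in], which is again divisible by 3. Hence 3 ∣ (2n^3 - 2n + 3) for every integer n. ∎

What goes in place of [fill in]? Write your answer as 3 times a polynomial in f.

3(18f^3 + 36f^2 + 22f + 5)

The residues treated are {1, 0}, so the missing case is n ≡ 2 (mod 3); write n = 3f+2.
Then 2(3f+2)^3 - 2(3f+2) + 3 = 54f^3 + 108f^2 + 66f + 15 = 3(18f^3 + 36f^2 + 22f + 5).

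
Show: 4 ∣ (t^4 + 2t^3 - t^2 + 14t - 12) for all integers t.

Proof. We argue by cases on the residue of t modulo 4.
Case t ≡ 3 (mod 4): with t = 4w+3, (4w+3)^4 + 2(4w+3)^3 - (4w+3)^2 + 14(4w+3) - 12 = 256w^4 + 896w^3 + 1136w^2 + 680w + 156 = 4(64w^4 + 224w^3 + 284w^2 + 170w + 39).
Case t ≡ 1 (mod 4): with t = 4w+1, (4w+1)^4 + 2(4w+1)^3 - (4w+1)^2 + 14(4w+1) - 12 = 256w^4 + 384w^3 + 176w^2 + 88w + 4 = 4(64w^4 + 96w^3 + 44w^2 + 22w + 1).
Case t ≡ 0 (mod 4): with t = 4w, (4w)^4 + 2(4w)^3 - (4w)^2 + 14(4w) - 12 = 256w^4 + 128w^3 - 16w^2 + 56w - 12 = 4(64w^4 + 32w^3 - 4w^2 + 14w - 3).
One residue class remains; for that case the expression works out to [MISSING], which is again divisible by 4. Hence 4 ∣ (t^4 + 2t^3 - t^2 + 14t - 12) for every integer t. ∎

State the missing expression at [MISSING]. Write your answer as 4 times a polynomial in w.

4(64w^4 + 160w^3 + 140w^2 + 66w + 11)

The residues treated are {3, 1, 0}, so the missing case is t ≡ 2 (mod 4); write t = 4w+2.
Then (4w+2)^4 + 2(4w+2)^3 - (4w+2)^2 + 14(4w+2) - 12 = 256w^4 + 640w^3 + 560w^2 + 264w + 44 = 4(64w^4 + 160w^3 + 140w^2 + 66w + 11).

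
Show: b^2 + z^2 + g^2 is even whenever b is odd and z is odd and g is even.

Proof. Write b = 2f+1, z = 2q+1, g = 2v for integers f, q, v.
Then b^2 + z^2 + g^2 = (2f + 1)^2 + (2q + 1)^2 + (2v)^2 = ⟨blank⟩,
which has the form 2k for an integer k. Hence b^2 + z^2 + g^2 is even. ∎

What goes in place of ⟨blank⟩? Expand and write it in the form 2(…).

2(2f^2 + 2f + 2q^2 + 2q + 2v^2 + 1)

(2f + 1)^2 + (2q + 1)^2 + (2v)^2 = 4f^2 + 4f + 4q^2 + 4q + 4v^2 + 2
= 2(2f^2 + 2f + 2q^2 + 2q + 2v^2 + 1).
Since 2f^2 + 2f + 2q^2 + 2q + 2v^2 + 1 is an integer, the sum of squares is of the form 2k for an integer k.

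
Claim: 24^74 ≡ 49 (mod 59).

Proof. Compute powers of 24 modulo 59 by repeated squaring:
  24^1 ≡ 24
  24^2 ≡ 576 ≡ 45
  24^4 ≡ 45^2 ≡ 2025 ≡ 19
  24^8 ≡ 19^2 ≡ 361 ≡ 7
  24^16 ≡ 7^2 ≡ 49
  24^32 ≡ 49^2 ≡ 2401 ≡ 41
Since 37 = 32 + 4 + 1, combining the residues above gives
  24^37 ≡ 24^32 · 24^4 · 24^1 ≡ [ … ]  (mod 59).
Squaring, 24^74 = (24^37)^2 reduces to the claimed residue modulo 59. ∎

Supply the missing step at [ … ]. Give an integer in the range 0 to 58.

24^32 · 24^4 · 24^1 ≡ 41 · 19 · 24 = 18696.
18696 mod 59 = 52, so 24^37 ≡ 52 (mod 59).

52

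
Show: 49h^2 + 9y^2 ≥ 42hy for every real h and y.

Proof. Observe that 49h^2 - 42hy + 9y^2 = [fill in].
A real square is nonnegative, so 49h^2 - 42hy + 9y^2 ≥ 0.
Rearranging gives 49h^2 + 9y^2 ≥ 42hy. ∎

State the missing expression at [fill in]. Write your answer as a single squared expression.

49h^2 - 42hy + 9y^2 is a perfect-square trinomial: the outer terms are (7h)^2 and (3y)^2, and the cross term is -2·7h·3y.
So 49h^2 - 42hy + 9y^2 = (7h - 3y)^2 ≥ 0.

(7h - 3y)^2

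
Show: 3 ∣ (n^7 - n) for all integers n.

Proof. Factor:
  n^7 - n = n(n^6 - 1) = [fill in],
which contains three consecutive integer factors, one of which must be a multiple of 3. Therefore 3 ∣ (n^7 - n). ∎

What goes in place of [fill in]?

(n - 1)n(n + 1)(n^4 + n^2 + 1)

n^6 - 1 = (n^2 - 1)(n^4 + n^2 + 1), and n^2 - 1 = (n-1)(n+1).
So n(n^6 - 1) = (n - 1)n(n + 1)(n^4 + n^2 + 1).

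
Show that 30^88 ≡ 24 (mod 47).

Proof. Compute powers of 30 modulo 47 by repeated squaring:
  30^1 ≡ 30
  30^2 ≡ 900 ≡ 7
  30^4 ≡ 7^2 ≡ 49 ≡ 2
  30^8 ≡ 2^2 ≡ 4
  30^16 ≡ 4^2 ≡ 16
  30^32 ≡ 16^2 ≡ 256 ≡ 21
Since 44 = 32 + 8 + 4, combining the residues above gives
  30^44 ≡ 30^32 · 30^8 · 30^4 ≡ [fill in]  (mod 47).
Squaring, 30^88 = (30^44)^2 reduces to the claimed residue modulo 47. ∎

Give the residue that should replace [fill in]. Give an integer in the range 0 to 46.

Multiply the listed residues: 21 · 4 · 2 = 84 → 168.
Reducing modulo 47: 168 = 3·47 + 27, so 30^44 ≡ 27.

27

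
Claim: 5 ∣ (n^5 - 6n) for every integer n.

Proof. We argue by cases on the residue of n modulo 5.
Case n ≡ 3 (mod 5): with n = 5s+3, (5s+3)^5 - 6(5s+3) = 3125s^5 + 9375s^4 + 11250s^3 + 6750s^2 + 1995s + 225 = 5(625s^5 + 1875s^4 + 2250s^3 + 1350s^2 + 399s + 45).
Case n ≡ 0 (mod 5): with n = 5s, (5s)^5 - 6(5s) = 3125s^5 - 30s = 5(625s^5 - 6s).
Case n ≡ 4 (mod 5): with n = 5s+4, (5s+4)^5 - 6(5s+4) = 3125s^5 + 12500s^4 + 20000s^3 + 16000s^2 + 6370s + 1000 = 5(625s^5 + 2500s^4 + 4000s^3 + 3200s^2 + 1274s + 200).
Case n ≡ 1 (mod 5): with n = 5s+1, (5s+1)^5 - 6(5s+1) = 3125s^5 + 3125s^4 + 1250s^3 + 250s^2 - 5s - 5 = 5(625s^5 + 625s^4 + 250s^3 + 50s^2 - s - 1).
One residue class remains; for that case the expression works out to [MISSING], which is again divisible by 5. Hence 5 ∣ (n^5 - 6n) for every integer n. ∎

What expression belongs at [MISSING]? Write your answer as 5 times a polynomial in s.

The residues treated are {3, 0, 4, 1}, so the missing case is n ≡ 2 (mod 5); write n = 5s+2.
Then (5s+2)^5 - 6(5s+2) = 3125s^5 + 6250s^4 + 5000s^3 + 2000s^2 + 370s + 20 = 5(625s^5 + 1250s^4 + 1000s^3 + 400s^2 + 74s + 4).

5(625s^5 + 1250s^4 + 1000s^3 + 400s^2 + 74s + 4)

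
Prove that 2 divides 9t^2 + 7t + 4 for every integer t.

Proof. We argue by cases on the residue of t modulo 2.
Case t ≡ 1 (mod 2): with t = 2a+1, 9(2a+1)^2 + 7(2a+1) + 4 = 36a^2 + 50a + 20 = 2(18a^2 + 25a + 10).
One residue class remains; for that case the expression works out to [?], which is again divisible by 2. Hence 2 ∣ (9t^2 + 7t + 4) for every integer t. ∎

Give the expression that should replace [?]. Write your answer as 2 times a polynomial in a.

Only t ≡ 0 (mod 2) is unaccounted for. Put t = 2a:
9(2a)^2 + 7(2a) + 4 expands to 36a^2 + 14a + 4,
and factoring out 2 leaves 2(18a^2 + 7a + 2).

2(18a^2 + 7a + 2)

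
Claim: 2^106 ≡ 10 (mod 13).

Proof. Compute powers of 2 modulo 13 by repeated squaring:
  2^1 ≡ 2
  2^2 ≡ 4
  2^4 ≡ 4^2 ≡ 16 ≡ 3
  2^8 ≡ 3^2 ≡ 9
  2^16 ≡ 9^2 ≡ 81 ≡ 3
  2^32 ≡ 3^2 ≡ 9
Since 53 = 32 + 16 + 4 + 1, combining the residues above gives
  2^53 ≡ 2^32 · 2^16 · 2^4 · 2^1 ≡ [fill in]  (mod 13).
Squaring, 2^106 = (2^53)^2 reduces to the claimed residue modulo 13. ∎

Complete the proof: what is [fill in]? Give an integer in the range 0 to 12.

Multiply the listed residues: 9 · 3 · 3 · 2 = 27 → 81 → 162.
Reducing modulo 13: 162 = 12·13 + 6, so 2^53 ≡ 6.

6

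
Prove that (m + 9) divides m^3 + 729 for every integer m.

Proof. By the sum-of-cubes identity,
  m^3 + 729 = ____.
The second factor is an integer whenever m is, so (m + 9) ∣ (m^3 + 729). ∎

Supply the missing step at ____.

(m + 9)(m^2 - 9m + 81)

a^3 + b^3 = (a + b)(a^2 - ab + b^2). With a = m, b = 9:
m^3 + 729 = (m + 9)(m^2 - 9m + 81).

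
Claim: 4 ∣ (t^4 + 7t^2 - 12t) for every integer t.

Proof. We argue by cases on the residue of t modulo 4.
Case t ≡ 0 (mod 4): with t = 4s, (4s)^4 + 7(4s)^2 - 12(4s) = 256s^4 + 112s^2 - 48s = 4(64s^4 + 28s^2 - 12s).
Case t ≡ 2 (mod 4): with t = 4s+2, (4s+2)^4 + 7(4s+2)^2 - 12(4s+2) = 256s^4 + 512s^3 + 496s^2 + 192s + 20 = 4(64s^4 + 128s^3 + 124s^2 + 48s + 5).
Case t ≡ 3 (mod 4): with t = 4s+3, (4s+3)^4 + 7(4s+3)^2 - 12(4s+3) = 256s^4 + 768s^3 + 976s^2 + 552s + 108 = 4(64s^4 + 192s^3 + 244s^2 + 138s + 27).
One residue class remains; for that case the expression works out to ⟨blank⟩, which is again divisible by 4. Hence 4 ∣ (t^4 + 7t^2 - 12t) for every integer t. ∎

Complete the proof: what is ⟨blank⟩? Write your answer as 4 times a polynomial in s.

4(64s^4 + 64s^3 + 52s^2 + 6s - 1)

The residues treated are {0, 2, 3}, so the missing case is t ≡ 1 (mod 4); write t = 4s+1.
Then (4s+1)^4 + 7(4s+1)^2 - 12(4s+1) = 256s^4 + 256s^3 + 208s^2 + 24s - 4 = 4(64s^4 + 64s^3 + 52s^2 + 6s - 1).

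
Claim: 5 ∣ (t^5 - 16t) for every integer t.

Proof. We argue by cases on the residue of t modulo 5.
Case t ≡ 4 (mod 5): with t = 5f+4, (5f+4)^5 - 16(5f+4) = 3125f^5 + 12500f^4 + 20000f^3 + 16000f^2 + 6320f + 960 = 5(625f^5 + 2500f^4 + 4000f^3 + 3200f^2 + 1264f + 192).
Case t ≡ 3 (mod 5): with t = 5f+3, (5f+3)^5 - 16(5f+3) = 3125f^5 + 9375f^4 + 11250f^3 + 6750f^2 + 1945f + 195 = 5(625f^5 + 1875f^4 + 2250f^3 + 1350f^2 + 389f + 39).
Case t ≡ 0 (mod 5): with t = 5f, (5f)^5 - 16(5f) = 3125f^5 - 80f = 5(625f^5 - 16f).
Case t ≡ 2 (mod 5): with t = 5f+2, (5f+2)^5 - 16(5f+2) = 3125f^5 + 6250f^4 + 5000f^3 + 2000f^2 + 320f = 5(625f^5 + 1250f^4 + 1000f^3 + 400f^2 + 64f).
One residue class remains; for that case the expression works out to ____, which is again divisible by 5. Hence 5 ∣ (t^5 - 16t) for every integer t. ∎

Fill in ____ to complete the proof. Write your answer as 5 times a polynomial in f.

Only t ≡ 1 (mod 5) is unaccounted for. Put t = 5f+1:
(5f+1)^5 - 16(5f+1) expands to 3125f^5 + 3125f^4 + 1250f^3 + 250f^2 - 55f - 15,
and factoring out 5 leaves 5(625f^5 + 625f^4 + 250f^3 + 50f^2 - 11f - 3).

5(625f^5 + 625f^4 + 250f^3 + 50f^2 - 11f - 3)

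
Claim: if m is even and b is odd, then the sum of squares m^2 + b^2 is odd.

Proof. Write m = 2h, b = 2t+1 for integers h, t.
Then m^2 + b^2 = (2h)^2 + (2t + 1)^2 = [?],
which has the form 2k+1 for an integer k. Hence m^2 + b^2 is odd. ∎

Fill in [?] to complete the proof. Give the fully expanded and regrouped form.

(2h)^2 + (2t + 1)^2 = 4h^2 + 4t^2 + 4t + 1
= 2(2h^2 + 2t^2 + 2t) + 1.
Since 2h^2 + 2t^2 + 2t is an integer, the sum of squares is of the form 2k+1 for an integer k.

2(2h^2 + 2t^2 + 2t) + 1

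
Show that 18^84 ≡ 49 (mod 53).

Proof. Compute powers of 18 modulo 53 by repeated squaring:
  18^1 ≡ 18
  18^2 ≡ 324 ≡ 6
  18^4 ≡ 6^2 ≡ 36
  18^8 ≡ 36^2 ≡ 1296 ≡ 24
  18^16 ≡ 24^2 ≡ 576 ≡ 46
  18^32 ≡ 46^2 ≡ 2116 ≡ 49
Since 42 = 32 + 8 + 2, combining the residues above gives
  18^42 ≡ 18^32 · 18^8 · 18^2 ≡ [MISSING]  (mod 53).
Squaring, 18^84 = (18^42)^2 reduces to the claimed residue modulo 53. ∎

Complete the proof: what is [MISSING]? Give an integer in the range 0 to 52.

7

18^32 · 18^8 · 18^2 ≡ 49 · 24 · 6 = 7056.
7056 mod 53 = 7, so 18^42 ≡ 7 (mod 53).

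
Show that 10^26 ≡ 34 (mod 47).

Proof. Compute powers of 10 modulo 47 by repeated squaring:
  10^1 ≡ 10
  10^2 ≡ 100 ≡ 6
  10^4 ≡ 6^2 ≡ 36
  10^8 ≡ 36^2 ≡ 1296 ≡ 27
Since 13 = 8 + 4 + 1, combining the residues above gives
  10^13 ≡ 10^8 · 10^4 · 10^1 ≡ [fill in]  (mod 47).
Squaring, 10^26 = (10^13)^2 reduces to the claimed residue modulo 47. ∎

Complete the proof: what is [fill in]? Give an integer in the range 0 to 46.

Multiply the listed residues: 27 · 36 · 10 = 972 → 9720.
Reducing modulo 47: 9720 = 206·47 + 38, so 10^13 ≡ 38.

38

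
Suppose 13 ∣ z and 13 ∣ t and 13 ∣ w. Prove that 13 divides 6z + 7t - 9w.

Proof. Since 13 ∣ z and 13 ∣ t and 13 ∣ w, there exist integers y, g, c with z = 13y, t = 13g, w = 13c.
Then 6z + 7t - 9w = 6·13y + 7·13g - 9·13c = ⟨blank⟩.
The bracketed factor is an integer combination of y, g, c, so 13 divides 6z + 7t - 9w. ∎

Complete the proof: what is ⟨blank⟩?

Pull the common 13 out of every term: 6·13y + 7·13g - 9·13c = 13(-9c + 7g + 6y).
-9c + 7g + 6y is an integer, which exhibits the divisibility.

13(-9c + 7g + 6y)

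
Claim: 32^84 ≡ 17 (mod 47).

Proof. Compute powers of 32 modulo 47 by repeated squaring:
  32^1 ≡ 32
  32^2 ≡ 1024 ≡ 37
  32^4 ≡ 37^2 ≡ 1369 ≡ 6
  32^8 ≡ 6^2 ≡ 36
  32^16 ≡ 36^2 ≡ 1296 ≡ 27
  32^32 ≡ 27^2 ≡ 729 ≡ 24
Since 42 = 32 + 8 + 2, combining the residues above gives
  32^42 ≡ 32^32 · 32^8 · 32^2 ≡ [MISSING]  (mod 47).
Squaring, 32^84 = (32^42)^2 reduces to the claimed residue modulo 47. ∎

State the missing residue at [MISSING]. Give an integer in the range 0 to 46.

8

32^32 · 32^8 · 32^2 ≡ 24 · 36 · 37 = 31968.
31968 mod 47 = 8, so 32^42 ≡ 8 (mod 47).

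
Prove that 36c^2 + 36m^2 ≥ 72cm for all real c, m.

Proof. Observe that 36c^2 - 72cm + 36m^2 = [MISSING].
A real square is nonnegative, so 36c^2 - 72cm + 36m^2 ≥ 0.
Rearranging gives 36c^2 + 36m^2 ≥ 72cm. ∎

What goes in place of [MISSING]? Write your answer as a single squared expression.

(6c - 6m)^2

The leading and trailing coefficients are 6^2 and 6^2, and 72 = 2·6·6, so the trinomial is (6c - 6m)^2.
Hence 36c^2 - 72cm + 36m^2 ≥ 0.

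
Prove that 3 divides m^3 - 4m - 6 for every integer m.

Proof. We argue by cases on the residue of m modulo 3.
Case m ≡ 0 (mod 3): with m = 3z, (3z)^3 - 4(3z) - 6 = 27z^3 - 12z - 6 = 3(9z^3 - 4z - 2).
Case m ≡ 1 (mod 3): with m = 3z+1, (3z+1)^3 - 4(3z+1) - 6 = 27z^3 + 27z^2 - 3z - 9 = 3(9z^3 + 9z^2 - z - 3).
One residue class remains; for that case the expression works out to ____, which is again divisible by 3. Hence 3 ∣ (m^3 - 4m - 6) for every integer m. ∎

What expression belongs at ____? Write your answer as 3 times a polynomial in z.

The residues treated are {0, 1}, so the missing case is m ≡ 2 (mod 3); write m = 3z+2.
Then (3z+2)^3 - 4(3z+2) - 6 = 27z^3 + 54z^2 + 24z - 6 = 3(9z^3 + 18z^2 + 8z - 2).

3(9z^3 + 18z^2 + 8z - 2)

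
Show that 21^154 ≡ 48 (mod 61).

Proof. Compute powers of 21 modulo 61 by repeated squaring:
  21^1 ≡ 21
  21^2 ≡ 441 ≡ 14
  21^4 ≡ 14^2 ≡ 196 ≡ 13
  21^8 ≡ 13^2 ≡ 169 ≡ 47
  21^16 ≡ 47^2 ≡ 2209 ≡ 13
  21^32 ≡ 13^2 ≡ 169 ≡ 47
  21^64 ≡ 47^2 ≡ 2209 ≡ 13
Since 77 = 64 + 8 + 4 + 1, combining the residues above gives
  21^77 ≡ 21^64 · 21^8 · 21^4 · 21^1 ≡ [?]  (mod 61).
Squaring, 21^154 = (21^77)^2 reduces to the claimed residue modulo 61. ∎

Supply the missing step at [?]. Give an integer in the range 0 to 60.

21^64 · 21^8 · 21^4 · 21^1 ≡ 13 · 47 · 13 · 21 = 166803.
166803 mod 61 = 29, so 21^77 ≡ 29 (mod 61).

29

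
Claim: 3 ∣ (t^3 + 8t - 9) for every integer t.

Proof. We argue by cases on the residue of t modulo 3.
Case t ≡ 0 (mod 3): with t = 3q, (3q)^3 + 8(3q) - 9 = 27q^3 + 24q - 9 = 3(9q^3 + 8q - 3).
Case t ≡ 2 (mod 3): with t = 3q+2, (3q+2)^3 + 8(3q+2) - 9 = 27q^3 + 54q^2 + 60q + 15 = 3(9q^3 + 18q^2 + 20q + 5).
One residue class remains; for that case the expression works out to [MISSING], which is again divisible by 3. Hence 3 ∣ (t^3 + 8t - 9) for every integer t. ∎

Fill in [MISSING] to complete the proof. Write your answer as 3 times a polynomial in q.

3(9q^3 + 9q^2 + 11q)

Only t ≡ 1 (mod 3) is unaccounted for. Put t = 3q+1:
(3q+1)^3 + 8(3q+1) - 9 expands to 27q^3 + 27q^2 + 33q,
and factoring out 3 leaves 3(9q^3 + 9q^2 + 11q).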